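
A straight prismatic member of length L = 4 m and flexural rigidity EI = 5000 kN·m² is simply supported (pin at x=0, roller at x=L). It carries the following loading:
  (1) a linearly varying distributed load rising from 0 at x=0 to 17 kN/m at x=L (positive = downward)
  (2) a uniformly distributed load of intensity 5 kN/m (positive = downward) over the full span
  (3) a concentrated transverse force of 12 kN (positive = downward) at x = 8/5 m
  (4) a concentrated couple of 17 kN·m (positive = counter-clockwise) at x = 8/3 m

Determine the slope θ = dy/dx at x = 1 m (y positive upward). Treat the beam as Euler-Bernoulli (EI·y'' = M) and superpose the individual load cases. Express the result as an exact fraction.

θ(1) = -1402243/180000000 rad

Load 1 — triangular load w₀=17 kN/m (0→w₀ over full span):
  θ_1 = -w₀(7L⁴-30L²x²+15x⁴)/(360LEI) = -17·(7·4⁴-30·4²·1²+15·1⁴)/(360·4·5000) = -22559/7200000 rad
Load 2 — uniform load w=5 kN/m over full span:
  θ_2 = -w(L³-6Lx²+4x³)/(24EI) = -5·(4³-6·4·1²+4·1³)/(24·5000) = -11/6000 rad
Load 3 — point force P=12 kN at a=8/5 m (b=L-a=12/5):
  θ_3 = -Pb(L²-b²-3x²)/(6LEI)  [x≤a] = -12·(12/5)·(4²-(12/5)²-3·1²)/(6·4·5000) = -543/312500 rad
Load 4 — applied couple M₀=17 kN·m at a=8/3 m (b=L-a=4/3):
  θ_4 = (M₀x²/(2L)+C₁)/EI  [x≤a] with C₁=M₀(3b²-L²)/(6L)=-68/9 = (17·1²/(2·4)+(-68/9))/5000 = -391/360000 rad
Superposition: θ = Σ θ_i = -1402243/180000000 rad ≈ -0.007790 rad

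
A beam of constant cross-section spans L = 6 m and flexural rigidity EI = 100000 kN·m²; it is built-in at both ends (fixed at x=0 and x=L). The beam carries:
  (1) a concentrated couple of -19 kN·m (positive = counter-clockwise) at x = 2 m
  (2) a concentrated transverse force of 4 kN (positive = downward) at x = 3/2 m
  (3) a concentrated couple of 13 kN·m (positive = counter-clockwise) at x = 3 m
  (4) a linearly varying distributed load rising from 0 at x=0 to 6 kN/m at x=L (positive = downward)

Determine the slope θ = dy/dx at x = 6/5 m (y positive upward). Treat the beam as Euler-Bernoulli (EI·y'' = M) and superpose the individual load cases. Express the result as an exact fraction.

Load 1 — applied couple M₀=-19 kN·m at a=2 m (b=L-a=4):
  θ_1 = (R_Ax²/2 - M_Ax)/EI  [x≤a] with R_A=-38/9, M_A=0 = ((-38/9)·(6/5)²/2 - 0·(6/5))/100000 = -19/625000 rad
Load 2 — point force P=4 kN at a=3/2 m (b=L-a=9/2):
  θ_2 = -Pb²x(2aL-(3a+b)x)/(2L³EI)  [x≤a] = -4·(9/2)²·(6/5)·(2·(3/2)·6-(3·(3/2)+(9/2))·(6/5))/(2·6³·100000) = -81/5000000 rad
Load 3 — applied couple M₀=13 kN·m at a=3 m (b=L-a=3):
  θ_3 = (R_Ax²/2 - M_Ax)/EI  [x≤a] with R_A=13/4, M_A=13/4 = ((13/4)·(6/5)²/2 - (13/4)·(6/5))/100000 = -39/2500000 rad
Load 4 — triangular load w₀=6 kN/m (0→w₀ over full span):
  θ_4 = -w₀(2x(L-x)(L-2x)(x+2L)+x²(L-x)²)/(120LEI) = -6·(2·(6/5)·(6-(6/5))·(6-2·(6/5))·((6/5)+2·6)+(6/5)²·(6-(6/5))²)/(120·6·100000) = -189/3906250 rad
Superposition: θ = Σ θ_i = -13823/125000000 rad ≈ -0.000111 rad

θ(6/5) = -13823/125000000 rad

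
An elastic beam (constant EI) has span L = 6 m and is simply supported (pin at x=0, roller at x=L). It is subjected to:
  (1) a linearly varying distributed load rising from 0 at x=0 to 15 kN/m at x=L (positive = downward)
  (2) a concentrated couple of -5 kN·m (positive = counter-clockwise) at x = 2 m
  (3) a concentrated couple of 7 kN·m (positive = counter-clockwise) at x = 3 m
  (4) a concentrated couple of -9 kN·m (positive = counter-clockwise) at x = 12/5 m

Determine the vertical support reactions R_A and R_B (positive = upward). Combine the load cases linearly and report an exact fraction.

Load 1 — triangular load w₀=15 kN/m (0→w₀ over full span):
  R_A = w₀L/6 = 15·6/6 = 15 kN
  R_B = w₀L/3 = 15·6/3 = 30 kN
Load 2 — applied couple M₀=-5 kN·m at a=2 m (b=L-a=4):
  R_A = M₀/L = (-5)/6 = -5/6 kN
  R_B = -M₀/L = -(-5)/6 = 5/6 kN
Load 3 — applied couple M₀=7 kN·m at a=3 m (b=L-a=3):
  R_A = M₀/L = 7/6 kN
  R_B = -M₀/L = -7/6 kN
Load 4 — applied couple M₀=-9 kN·m at a=12/5 m (b=L-a=18/5):
  R_A = M₀/L = (-9)/6 = -3/2 kN
  R_B = -M₀/L = -(-9)/6 = 3/2 kN
Superposition: R_A = 83/6 kN, R_B = 187/6 kN

R_A = 83/6 kN, R_B = 187/6 kN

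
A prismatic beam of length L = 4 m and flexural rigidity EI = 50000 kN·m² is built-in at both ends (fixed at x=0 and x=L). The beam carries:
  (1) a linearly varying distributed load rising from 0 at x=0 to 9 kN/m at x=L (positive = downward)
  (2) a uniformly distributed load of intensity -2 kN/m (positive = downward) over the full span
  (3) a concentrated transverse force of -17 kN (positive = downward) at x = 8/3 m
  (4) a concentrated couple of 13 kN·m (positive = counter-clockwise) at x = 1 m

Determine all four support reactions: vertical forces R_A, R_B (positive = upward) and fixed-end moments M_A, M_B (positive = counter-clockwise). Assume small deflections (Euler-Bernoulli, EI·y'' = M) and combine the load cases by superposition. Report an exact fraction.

R_A = 2803/4320 kN, M_A = -11537/2160 kN·m, R_B = -33043/4320 kN, M_B = 20743/2160 kN·m

Load 1 — triangular load w₀=9 kN/m (0→w₀ over full span):
  R_A = 3w₀L/20 = 3·9·4/20 = 27/5 kN
  M_A = w₀L²/30 = 9·4²/30 = 24/5 kN·m
  R_B = 7w₀L/20 = 7·9·4/20 = 63/5 kN
  M_B = -w₀L²/20 = -9·4²/20 = -36/5 kN·m
Load 2 — uniform load w=-2 kN/m over full span:
  R_A = wL/2 = (-2)·4/2 = -4 kN
  M_A = wL²/12 = (-2)·4²/12 = -8/3 kN·m
  R_B = wL/2 = (-2)·4/2 = -4 kN
  M_B = -wL²/12 = -(-2)·4²/12 = 8/3 kN·m
Load 3 — point force P=-17 kN at a=8/3 m (b=L-a=4/3):
  R_A = Pb²(3a+b)/L³ = (-17)·(4/3)²·(3·(8/3)+(4/3))/4³ = -119/27 kN
  M_A = Pab²/L² = (-17)·(8/3)·(4/3)²/4² = -136/27 kN·m
  R_B = Pa²(a+3b)/L³ = (-17)·(8/3)²·((8/3)+3·(4/3))/4³ = -340/27 kN
  M_B = -Pa²b/L² = -(-17)·(8/3)²·(4/3)/4² = 272/27 kN·m
Load 4 — applied couple M₀=13 kN·m at a=1 m (b=L-a=3):
  R_A = 6M₀ab/L³ = 6·13·1·3/4³ = 117/32 kN
  M_A = M₀b(2a-b)/L² = 13·3·(2·1-3)/4² = -39/16 kN·m
  R_B = -6M₀ab/L³ = -6·13·1·3/4³ = -117/32 kN
  M_B = M₀a(2b-a)/L² = 13·1·(2·3-1)/4² = 65/16 kN·m
Superposition: R_A = 2803/4320 kN, M_A = -11537/2160 kN·m, R_B = -33043/4320 kN, M_B = 20743/2160 kN·m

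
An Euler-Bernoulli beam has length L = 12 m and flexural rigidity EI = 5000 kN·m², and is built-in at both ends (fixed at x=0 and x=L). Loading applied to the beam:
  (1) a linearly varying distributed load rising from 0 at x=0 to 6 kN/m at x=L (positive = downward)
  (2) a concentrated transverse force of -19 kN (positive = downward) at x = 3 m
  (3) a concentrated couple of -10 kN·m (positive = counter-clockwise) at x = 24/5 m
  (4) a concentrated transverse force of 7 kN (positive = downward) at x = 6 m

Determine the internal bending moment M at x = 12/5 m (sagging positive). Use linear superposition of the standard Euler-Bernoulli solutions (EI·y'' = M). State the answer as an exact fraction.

M(12/5) = -28449/2000 kN·m

Load 1 — triangular load w₀=6 kN/m (0→w₀ over full span):
  M_1 = 3w₀Lx/20 - w₀L²/30 - w₀x³/(6L) = 3·6·12·(12/5)/20 - 6·12²/30 - 6·(12/5)³/(6·12) = -504/125 kN·m
Load 2 — point force P=-19 kN at a=3 m (b=L-a=9):
  M_2 = Pb²(3a+b)x/L³ - Pab²/L²  [x≤a] = (-19)·9²·(3·3+9)·(12/5)/12³ - (-19)·3·9²/12² = -513/80 kN·m
Load 3 — applied couple M₀=-10 kN·m at a=24/5 m (b=L-a=36/5):
  M_3 = R_Ax - M_A  [x≤a] with R_A=-6/5, M_A=-6/5 = (-6/5)·(12/5) - (-6/5) = -42/25 kN·m
Load 4 — point force P=7 kN at a=6 m (b=L-a=6):
  M_4 = Pb²(3a+b)x/L³ - Pab²/L²  [x≤a] = 7·6²·(3·6+6)·(12/5)/12³ - 7·6·6²/12² = -21/10 kN·m
Superposition: M = Σ M_i = -28449/2000 kN·m ≈ -14.224500 kN·m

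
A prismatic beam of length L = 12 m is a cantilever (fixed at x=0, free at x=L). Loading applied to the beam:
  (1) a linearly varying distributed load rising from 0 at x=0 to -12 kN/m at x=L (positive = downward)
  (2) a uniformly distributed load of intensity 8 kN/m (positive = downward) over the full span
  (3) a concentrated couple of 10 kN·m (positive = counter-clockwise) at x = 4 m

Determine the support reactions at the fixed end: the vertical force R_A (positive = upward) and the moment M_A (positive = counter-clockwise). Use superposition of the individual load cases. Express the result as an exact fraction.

R_A = 24 kN, M_A = -10 kN·m

Load 1 — triangular load w₀=-12 kN/m (0→w₀ over full span):
  R_A = w₀L/2 = (-12)·12/2 = -72 kN
  M_A = w₀L²/3 = (-12)·12²/3 = -576 kN·m
Load 2 — uniform load w=8 kN/m over full span:
  R_A = wL = 8·12 = 96 kN
  M_A = wL²/2 = 8·12²/2 = 576 kN·m
Load 3 — applied couple M₀=10 kN·m at a=4 m (b=L-a=8):
  R_A = 0 kN
  M_A = -M₀ = -10 kN·m
Superposition: R_A = 24 kN, M_A = -10 kN·m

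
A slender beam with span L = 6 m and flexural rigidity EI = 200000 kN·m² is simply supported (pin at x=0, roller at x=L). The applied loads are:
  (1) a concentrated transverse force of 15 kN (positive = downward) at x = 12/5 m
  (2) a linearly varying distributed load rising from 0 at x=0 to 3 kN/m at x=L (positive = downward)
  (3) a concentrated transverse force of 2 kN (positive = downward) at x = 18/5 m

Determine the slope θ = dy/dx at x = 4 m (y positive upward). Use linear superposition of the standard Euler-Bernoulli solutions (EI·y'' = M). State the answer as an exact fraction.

Load 1 — point force P=15 kN at a=12/5 m (b=L-a=18/5):
  θ_1 = -Pa(2L²-6Lx+3x²+a²)/(6LEI)  [x>a] = -15·(12/5)·(2·6²-6·6·4+3·4²+(12/5)²)/(6·6·200000) = 57/625000 rad
Load 2 — triangular load w₀=3 kN/m (0→w₀ over full span):
  θ_2 = -w₀(7L⁴-30L²x²+15x⁴)/(360LEI) = -3·(7·6⁴-30·6²·4²+15·4⁴)/(360·6·200000) = 91/3000000 rad
Load 3 — point force P=2 kN at a=18/5 m (b=L-a=12/5):
  θ_3 = -Pa(2L²-6Lx+3x²+a²)/(6LEI)  [x>a] = -2·(18/5)·(2·6²-6·6·4+3·4²+(18/5)²)/(6·6·200000) = 69/6250000 rad
Superposition: θ = Σ θ_i = 9943/75000000 rad ≈ 0.000133 rad

θ(4) = 9943/75000000 rad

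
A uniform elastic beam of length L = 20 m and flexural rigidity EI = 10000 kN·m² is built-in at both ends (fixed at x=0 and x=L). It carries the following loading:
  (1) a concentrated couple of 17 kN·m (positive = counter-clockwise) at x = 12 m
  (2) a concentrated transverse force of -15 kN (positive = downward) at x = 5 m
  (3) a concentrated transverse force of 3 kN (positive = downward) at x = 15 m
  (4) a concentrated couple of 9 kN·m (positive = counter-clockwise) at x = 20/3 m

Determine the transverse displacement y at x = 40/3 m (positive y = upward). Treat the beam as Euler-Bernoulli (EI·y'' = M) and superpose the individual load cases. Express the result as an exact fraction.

y(40/3) = 8309/540000 m

Load 1 — applied couple M₀=17 kN·m at a=12 m (b=L-a=8):
  y_1 = (R_Ax³/6 - M_Ax²/2 - M₀(x-a)²/2)/EI  [x>a] with R_A=153/125, M_A=136/25 = ((153/125)·(40/3)³/6 - (136/25)·(40/3)²/2 - 17·((40/3)-12)²/2)/10000 = -17/11250 m
Load 2 — point force P=-15 kN at a=5 m (b=L-a=15):
  y_2 = -Pa²(L-x)²(3bL-(3b+a)(L-x))/(6L³EI)  [x>a] = -(-15)·5²·(20-(40/3))²·(3·15·20-(3·15+5)·(20-(40/3)))/(6·20³·10000) = 17/864 m
Load 3 — point force P=3 kN at a=15 m (b=L-a=5):
  y_3 = -Pb²x²(3aL-(3a+b)x)/(6L³EI)  [x≤a] = -3·5²·(40/3)²·(3·15·20-(3·15+5)·(40/3))/(6·20³·10000) = -7/1080 m
Load 4 — applied couple M₀=9 kN·m at a=20/3 m (b=L-a=40/3):
  y_4 = (R_Ax³/6 - M_Ax²/2 - M₀(x-a)²/2)/EI  [x>a] with R_A=3/5, M_A=0 = ((3/5)·(40/3)³/6 - 0·(40/3)²/2 - 9·((40/3)-(20/3))²/2)/10000 = 1/270 m
Superposition: y = Σ y_i = 8309/540000 m ≈ 0.015387 m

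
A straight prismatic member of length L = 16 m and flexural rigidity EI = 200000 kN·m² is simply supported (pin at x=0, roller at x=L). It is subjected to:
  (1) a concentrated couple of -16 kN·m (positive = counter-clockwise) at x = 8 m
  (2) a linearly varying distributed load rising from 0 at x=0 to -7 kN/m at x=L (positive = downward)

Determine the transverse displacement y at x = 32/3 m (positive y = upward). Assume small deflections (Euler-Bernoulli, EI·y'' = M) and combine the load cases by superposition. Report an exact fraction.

y(32/3) = 30104/2278125 m

Load 1 — applied couple M₀=-16 kN·m at a=8 m (b=L-a=8):
  y_1 = (M₀x³/(6L)-M₀(x-a)²/2+C₁x)/EI  [x>a] with C₁=M₀(3b²-L²)/(6L)=32/3 = ((-16)·(32/3)³/(6·16)-(-16)·((32/3)-8)²/2+(32/3)·(32/3))/200000 = -8/50625 m
Load 2 — triangular load w₀=-7 kN/m (0→w₀ over full span):
  y_2 = -w₀x(7L⁴-10L²x²+3x⁴)/(360LEI) = -(-7)·(32/3)·(7·16⁴-10·16²·(32/3)²+3·(32/3)⁴)/(360·16·200000) = 30464/2278125 m
Superposition: y = Σ y_i = 30104/2278125 m ≈ 0.013214 m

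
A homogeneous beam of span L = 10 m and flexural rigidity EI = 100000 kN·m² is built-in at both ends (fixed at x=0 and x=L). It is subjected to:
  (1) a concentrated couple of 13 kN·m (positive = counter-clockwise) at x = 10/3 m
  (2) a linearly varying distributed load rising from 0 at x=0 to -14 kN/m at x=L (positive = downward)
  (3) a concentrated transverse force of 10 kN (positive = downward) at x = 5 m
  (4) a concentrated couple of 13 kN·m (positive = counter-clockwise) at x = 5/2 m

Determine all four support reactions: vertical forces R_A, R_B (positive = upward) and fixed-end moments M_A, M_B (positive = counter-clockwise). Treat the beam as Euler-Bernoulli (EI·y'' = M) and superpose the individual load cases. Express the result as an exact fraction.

R_A = -3073/240 kN, M_A = -1757/48 kN·m, R_B = -11327/240 kN, M_B = 3163/48 kN·m

Load 1 — applied couple M₀=13 kN·m at a=10/3 m (b=L-a=20/3):
  R_A = 6M₀ab/L³ = 6·13·(10/3)·(20/3)/10³ = 26/15 kN
  M_A = M₀b(2a-b)/L² = 13·(20/3)·(2·(10/3)-(20/3))/10² = 0 kN·m
  R_B = -6M₀ab/L³ = -6·13·(10/3)·(20/3)/10³ = -26/15 kN
  M_B = M₀a(2b-a)/L² = 13·(10/3)·(2·(20/3)-(10/3))/10² = 13/3 kN·m
Load 2 — triangular load w₀=-14 kN/m (0→w₀ over full span):
  R_A = 3w₀L/20 = 3·(-14)·10/20 = -21 kN
  M_A = w₀L²/30 = (-14)·10²/30 = -140/3 kN·m
  R_B = 7w₀L/20 = 7·(-14)·10/20 = -49 kN
  M_B = -w₀L²/20 = -(-14)·10²/20 = 70 kN·m
Load 3 — point force P=10 kN at a=5 m (b=L-a=5):
  R_A = Pb²(3a+b)/L³ = 10·5²·(3·5+5)/10³ = 5 kN
  M_A = Pab²/L² = 10·5·5²/10² = 25/2 kN·m
  R_B = Pa²(a+3b)/L³ = 10·5²·(5+3·5)/10³ = 5 kN
  M_B = -Pa²b/L² = -10·5²·5/10² = -25/2 kN·m
Load 4 — applied couple M₀=13 kN·m at a=5/2 m (b=L-a=15/2):
  R_A = 6M₀ab/L³ = 6·13·(5/2)·(15/2)/10³ = 117/80 kN
  M_A = M₀b(2a-b)/L² = 13·(15/2)·(2·(5/2)-(15/2))/10² = -39/16 kN·m
  R_B = -6M₀ab/L³ = -6·13·(5/2)·(15/2)/10³ = -117/80 kN
  M_B = M₀a(2b-a)/L² = 13·(5/2)·(2·(15/2)-(5/2))/10² = 65/16 kN·m
Superposition: R_A = -3073/240 kN, M_A = -1757/48 kN·m, R_B = -11327/240 kN, M_B = 3163/48 kN·m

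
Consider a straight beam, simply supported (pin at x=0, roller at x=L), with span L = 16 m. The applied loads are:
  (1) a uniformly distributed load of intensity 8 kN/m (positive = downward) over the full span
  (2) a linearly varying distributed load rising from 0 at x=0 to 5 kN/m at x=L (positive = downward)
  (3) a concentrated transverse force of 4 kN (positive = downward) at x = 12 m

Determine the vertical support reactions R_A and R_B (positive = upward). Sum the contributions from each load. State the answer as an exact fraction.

Load 1 — uniform load w=8 kN/m over full span:
  R_A = wL/2 = 8·16/2 = 64 kN
  R_B = wL/2 = 8·16/2 = 64 kN
Load 2 — triangular load w₀=5 kN/m (0→w₀ over full span):
  R_A = w₀L/6 = 5·16/6 = 40/3 kN
  R_B = w₀L/3 = 5·16/3 = 80/3 kN
Load 3 — point force P=4 kN at a=12 m (b=L-a=4):
  R_A = Pb/L = 4·4/16 = 1 kN
  R_B = Pa/L = 4·12/16 = 3 kN
Superposition: R_A = 235/3 kN, R_B = 281/3 kN

R_A = 235/3 kN, R_B = 281/3 kN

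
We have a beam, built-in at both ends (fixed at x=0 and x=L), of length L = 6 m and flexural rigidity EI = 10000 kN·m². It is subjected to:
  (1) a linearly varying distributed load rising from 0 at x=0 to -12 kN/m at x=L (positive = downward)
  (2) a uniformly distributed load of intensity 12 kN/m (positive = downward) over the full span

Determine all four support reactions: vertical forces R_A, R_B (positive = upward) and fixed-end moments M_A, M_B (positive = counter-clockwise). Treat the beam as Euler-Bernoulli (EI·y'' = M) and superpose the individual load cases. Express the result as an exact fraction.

Load 1 — triangular load w₀=-12 kN/m (0→w₀ over full span):
  R_A = 3w₀L/20 = 3·(-12)·6/20 = -54/5 kN
  M_A = w₀L²/30 = (-12)·6²/30 = -72/5 kN·m
  R_B = 7w₀L/20 = 7·(-12)·6/20 = -126/5 kN
  M_B = -w₀L²/20 = -(-12)·6²/20 = 108/5 kN·m
Load 2 — uniform load w=12 kN/m over full span:
  R_A = wL/2 = 12·6/2 = 36 kN
  M_A = wL²/12 = 12·6²/12 = 36 kN·m
  R_B = wL/2 = 12·6/2 = 36 kN
  M_B = -wL²/12 = -12·6²/12 = -36 kN·m
Superposition: R_A = 126/5 kN, M_A = 108/5 kN·m, R_B = 54/5 kN, M_B = -72/5 kN·m

R_A = 126/5 kN, M_A = 108/5 kN·m, R_B = 54/5 kN, M_B = -72/5 kN·m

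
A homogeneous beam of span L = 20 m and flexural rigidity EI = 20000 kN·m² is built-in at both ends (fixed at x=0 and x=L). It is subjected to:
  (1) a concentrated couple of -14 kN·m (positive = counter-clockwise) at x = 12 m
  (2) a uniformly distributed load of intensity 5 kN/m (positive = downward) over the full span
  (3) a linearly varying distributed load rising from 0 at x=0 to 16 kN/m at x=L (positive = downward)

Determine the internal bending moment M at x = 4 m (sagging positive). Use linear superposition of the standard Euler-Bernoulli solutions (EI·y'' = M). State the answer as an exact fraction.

M(4) = -13532/375 kN·m

Load 1 — applied couple M₀=-14 kN·m at a=12 m (b=L-a=8):
  M_1 = R_Ax - M_A  [x≤a] with R_A=-126/125, M_A=-112/25 = (-126/125)·4 - (-112/25) = 56/125 kN·m
Load 2 — uniform load w=5 kN/m over full span:
  M_2 = wLx/2 - wL²/12 - wx²/2 = 5·20·4/2 - 5·20²/12 - 5·4²/2 = -20/3 kN·m
Load 3 — triangular load w₀=16 kN/m (0→w₀ over full span):
  M_3 = 3w₀Lx/20 - w₀L²/30 - w₀x³/(6L) = 3·16·20·4/20 - 16·20²/30 - 16·4³/(6·20) = -448/15 kN·m
Superposition: M = Σ M_i = -13532/375 kN·m ≈ -36.085333 kN·m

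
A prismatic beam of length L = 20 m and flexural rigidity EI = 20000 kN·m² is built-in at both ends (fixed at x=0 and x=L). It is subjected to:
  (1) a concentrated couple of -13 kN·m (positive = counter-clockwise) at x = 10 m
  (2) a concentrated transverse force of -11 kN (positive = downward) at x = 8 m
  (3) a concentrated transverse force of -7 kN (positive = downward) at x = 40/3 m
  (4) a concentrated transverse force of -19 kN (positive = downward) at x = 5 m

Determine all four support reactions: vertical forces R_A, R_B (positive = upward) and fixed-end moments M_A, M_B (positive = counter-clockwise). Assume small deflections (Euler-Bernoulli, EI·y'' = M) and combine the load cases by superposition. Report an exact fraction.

Load 1 — applied couple M₀=-13 kN·m at a=10 m (b=L-a=10):
  R_A = 6M₀ab/L³ = 6·(-13)·10·10/20³ = -39/40 kN
  M_A = M₀b(2a-b)/L² = (-13)·10·(2·10-10)/20² = -13/4 kN·m
  R_B = -6M₀ab/L³ = -6·(-13)·10·10/20³ = 39/40 kN
  M_B = M₀a(2b-a)/L² = (-13)·10·(2·10-10)/20² = -13/4 kN·m
Load 2 — point force P=-11 kN at a=8 m (b=L-a=12):
  R_A = Pb²(3a+b)/L³ = (-11)·12²·(3·8+12)/20³ = -891/125 kN
  M_A = Pab²/L² = (-11)·8·12²/20² = -792/25 kN·m
  R_B = Pa²(a+3b)/L³ = (-11)·8²·(8+3·12)/20³ = -484/125 kN
  M_B = -Pa²b/L² = -(-11)·8²·12/20² = 528/25 kN·m
Load 3 — point force P=-7 kN at a=40/3 m (b=L-a=20/3):
  R_A = Pb²(3a+b)/L³ = (-7)·(20/3)²·(3·(40/3)+(20/3))/20³ = -49/27 kN
  M_A = Pab²/L² = (-7)·(40/3)·(20/3)²/20² = -280/27 kN·m
  R_B = Pa²(a+3b)/L³ = (-7)·(40/3)²·((40/3)+3·(20/3))/20³ = -140/27 kN
  M_B = -Pa²b/L² = -(-7)·(40/3)²·(20/3)/20² = 560/27 kN·m
Load 4 — point force P=-19 kN at a=5 m (b=L-a=15):
  R_A = Pb²(3a+b)/L³ = (-19)·15²·(3·5+15)/20³ = -513/32 kN
  M_A = Pab²/L² = (-19)·5·15²/20² = -855/16 kN·m
  R_B = Pa²(a+3b)/L³ = (-19)·5²·(5+3·15)/20³ = -95/32 kN
  M_B = -Pa²b/L² = -(-19)·5²·15/20² = 285/16 kN·m
Superposition: R_A = -2802499/108000 kN, M_A = -1066369/10800 kN·m, R_B = -1193501/108000 kN, M_B = 609371/10800 kN·m

R_A = -2802499/108000 kN, M_A = -1066369/10800 kN·m, R_B = -1193501/108000 kN, M_B = 609371/10800 kN·m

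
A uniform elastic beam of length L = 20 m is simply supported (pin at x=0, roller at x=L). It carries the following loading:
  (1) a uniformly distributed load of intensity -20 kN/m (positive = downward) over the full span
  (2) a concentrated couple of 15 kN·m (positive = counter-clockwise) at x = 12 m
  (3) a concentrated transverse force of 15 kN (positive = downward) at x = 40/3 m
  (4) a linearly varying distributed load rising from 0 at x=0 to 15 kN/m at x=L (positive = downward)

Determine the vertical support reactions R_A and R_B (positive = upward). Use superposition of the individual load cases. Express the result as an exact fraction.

Load 1 — uniform load w=-20 kN/m over full span:
  R_A = wL/2 = (-20)·20/2 = -200 kN
  R_B = wL/2 = (-20)·20/2 = -200 kN
Load 2 — applied couple M₀=15 kN·m at a=12 m (b=L-a=8):
  R_A = M₀/L = 15/20 = 3/4 kN
  R_B = -M₀/L = -15/20 = -3/4 kN
Load 3 — point force P=15 kN at a=40/3 m (b=L-a=20/3):
  R_A = Pb/L = 15·(20/3)/20 = 5 kN
  R_B = Pa/L = 15·(40/3)/20 = 10 kN
Load 4 — triangular load w₀=15 kN/m (0→w₀ over full span):
  R_A = w₀L/6 = 15·20/6 = 50 kN
  R_B = w₀L/3 = 15·20/3 = 100 kN
Superposition: R_A = -577/4 kN, R_B = -363/4 kN

R_A = -577/4 kN, R_B = -363/4 kN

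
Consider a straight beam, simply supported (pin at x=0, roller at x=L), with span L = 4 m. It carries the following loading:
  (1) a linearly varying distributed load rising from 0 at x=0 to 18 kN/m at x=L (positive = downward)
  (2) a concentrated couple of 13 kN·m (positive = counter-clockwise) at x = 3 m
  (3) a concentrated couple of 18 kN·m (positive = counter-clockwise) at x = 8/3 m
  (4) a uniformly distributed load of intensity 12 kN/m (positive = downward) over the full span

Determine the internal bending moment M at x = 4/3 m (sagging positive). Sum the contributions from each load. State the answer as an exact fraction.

Load 1 — triangular load w₀=18 kN/m (0→w₀ over full span):
  M_1 = w₀Lx/6 - w₀x³/(6L) = 18·4·(4/3)/6 - 18·(4/3)³/(6·4) = 128/9 kN·m
Load 2 — applied couple M₀=13 kN·m at a=3 m (b=L-a=1):
  M_2 = M₀x/L  [x≤a] = 13·(4/3)/4 = 13/3 kN·m
Load 3 — applied couple M₀=18 kN·m at a=8/3 m (b=L-a=4/3):
  M_3 = M₀x/L  [x≤a] = 18·(4/3)/4 = 6 kN·m
Load 4 — uniform load w=12 kN/m over full span:
  M_4 = wx(L-x)/2 = 12·(4/3)·(4-(4/3))/2 = 64/3 kN·m
Superposition: M = Σ M_i = 413/9 kN·m ≈ 45.888889 kN·m

M(4/3) = 413/9 kN·m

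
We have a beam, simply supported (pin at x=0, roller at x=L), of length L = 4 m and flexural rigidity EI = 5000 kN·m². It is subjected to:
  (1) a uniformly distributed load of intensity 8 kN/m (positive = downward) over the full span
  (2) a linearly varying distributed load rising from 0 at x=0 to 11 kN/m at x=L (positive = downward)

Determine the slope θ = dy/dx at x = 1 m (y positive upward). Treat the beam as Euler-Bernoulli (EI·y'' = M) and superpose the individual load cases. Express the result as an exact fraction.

Load 1 — uniform load w=8 kN/m over full span:
  θ_1 = -w(L³-6Lx²+4x³)/(24EI) = -8·(4³-6·4·1²+4·1³)/(24·5000) = -11/3750 rad
Load 2 — triangular load w₀=11 kN/m (0→w₀ over full span):
  θ_2 = -w₀(7L⁴-30L²x²+15x⁴)/(360LEI) = -11·(7·4⁴-30·4²·1²+15·1⁴)/(360·4·5000) = -14597/7200000 rad
Superposition: θ = Σ θ_i = -35717/7200000 rad ≈ -0.004961 rad

θ(1) = -35717/7200000 rad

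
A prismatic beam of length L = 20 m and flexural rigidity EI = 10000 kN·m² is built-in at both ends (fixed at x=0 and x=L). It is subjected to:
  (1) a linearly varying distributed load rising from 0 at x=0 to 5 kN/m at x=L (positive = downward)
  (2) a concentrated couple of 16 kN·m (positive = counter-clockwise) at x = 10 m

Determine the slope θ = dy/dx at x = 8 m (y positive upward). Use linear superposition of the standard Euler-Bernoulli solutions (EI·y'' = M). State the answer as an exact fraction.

θ(8) = -28/3125 rad

Load 1 — triangular load w₀=5 kN/m (0→w₀ over full span):
  θ_1 = -w₀(2x(L-x)(L-2x)(x+2L)+x²(L-x)²)/(120LEI) = -5·(2·8·(20-8)·(20-2·8)·(8+2·20)+8²·(20-8)²)/(120·20·10000) = -6/625 rad
Load 2 — applied couple M₀=16 kN·m at a=10 m (b=L-a=10):
  θ_2 = (R_Ax²/2 - M_Ax)/EI  [x≤a] with R_A=6/5, M_A=4 = ((6/5)·8²/2 - 4·8)/10000 = 2/3125 rad
Superposition: θ = Σ θ_i = -28/3125 rad ≈ -0.008960 rad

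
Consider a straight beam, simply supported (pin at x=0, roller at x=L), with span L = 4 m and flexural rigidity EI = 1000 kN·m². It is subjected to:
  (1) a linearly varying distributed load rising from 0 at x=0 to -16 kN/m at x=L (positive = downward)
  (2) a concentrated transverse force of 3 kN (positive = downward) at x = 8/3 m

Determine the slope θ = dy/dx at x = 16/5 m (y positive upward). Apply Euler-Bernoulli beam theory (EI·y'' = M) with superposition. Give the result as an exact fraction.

θ(16/5) = -31436/2109375 rad

Load 1 — triangular load w₀=-16 kN/m (0→w₀ over full span):
  θ_1 = -w₀(7L⁴-30L²x²+15x⁴)/(360LEI) = -(-16)·(7·4⁴-30·4²·(16/5)²+15·(16/5)⁴)/(360·4·1000) = -12112/703125 rad
Load 2 — point force P=3 kN at a=8/3 m (b=L-a=4/3):
  θ_2 = -Pa(2L²-6Lx+3x²+a²)/(6LEI)  [x>a] = -3·(8/3)·(2·4²-6·4·(16/5)+3·(16/5)²+(8/3)²)/(6·4·1000) = 196/84375 rad
Superposition: θ = Σ θ_i = -31436/2109375 rad ≈ -0.014903 rad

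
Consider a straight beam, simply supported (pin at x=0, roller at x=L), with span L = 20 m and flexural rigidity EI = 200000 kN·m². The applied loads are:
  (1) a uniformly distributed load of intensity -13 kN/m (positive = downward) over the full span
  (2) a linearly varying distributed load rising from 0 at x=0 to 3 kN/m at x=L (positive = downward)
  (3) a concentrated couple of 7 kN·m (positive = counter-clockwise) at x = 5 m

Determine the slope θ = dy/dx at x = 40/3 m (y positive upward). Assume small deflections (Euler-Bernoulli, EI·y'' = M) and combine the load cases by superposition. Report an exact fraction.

Load 1 — uniform load w=-13 kN/m over full span:
  θ_1 = -w(L³-6Lx²+4x³)/(24EI) = -(-13)·(20³-6·20·(40/3)²+4·(40/3)³)/(24·200000) = -169/16200 rad
Load 2 — triangular load w₀=3 kN/m (0→w₀ over full span):
  θ_2 = -w₀(7L⁴-30L²x²+15x⁴)/(360LEI) = -3·(7·20⁴-30·20²·(40/3)²+15·(40/3)⁴)/(360·20·200000) = 91/81000 rad
Load 3 — applied couple M₀=7 kN·m at a=5 m (b=L-a=15):
  θ_3 = (M₀x²/(2L)-M₀(x-a)+C₁)/EI  [x>a] with C₁=M₀(3b²-L²)/(6L)=385/24 = (7·(40/3)²/(2·20)-7·((40/3)-5)+(385/24))/200000 = -161/2880000 rad
Superposition: θ = Σ θ_i = -242729/25920000 rad ≈ -0.009365 rad

θ(40/3) = -242729/25920000 rad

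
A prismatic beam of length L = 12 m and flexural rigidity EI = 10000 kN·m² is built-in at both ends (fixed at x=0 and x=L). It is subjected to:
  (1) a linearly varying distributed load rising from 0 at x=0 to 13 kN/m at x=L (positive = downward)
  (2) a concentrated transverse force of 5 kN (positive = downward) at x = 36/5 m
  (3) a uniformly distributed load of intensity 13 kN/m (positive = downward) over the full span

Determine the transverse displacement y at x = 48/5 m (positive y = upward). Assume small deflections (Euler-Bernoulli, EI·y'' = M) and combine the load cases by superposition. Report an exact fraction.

y(48/5) = -455058/9765625 m

Load 1 — triangular load w₀=13 kN/m (0→w₀ over full span):
  y_1 = -w₀x²(L-x)²(x+2L)/(120LEI) = -13·(48/5)²·(12-(48/5))²·((48/5)+2·12)/(120·12·10000) = -157248/9765625 m
Load 2 — point force P=5 kN at a=36/5 m (b=L-a=24/5):
  y_2 = -Pa²(L-x)²(3bL-(3b+a)(L-x))/(6L³EI)  [x>a] = -5·(36/5)²·(12-(48/5))²·(3·(24/5)·12-(3·(24/5)+(36/5))·(12-(48/5)))/(6·12³·10000) = -3402/1953125 m
Load 3 — uniform load w=13 kN/m over full span:
  y_3 = -wx²(L-x)²/(24EI) = -13·(48/5)²·(12-(48/5))²/(24·10000) = -11232/390625 m
Superposition: y = Σ y_i = -455058/9765625 m ≈ -0.046598 m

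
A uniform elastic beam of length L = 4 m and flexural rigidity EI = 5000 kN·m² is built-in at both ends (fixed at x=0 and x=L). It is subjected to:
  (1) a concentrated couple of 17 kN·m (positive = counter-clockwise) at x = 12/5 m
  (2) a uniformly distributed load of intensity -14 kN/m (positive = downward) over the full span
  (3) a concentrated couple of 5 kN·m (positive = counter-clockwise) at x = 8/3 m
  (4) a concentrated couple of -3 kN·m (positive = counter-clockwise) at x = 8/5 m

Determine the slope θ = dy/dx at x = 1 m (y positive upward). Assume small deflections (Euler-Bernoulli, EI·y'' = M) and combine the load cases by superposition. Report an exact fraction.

θ(1) = 541/750000 rad

Load 1 — applied couple M₀=17 kN·m at a=12/5 m (b=L-a=8/5):
  θ_1 = (R_Ax²/2 - M_Ax)/EI  [x≤a] with R_A=153/25, M_A=136/25 = ((153/25)·1²/2 - (136/25)·1)/5000 = -119/250000 rad
Load 2 — uniform load w=-14 kN/m over full span:
  θ_2 = -wx(L-x)(L-2x)/(12EI) = -(-14)·1·(4-1)·(4-2·1)/(12·5000) = 7/5000 rad
Load 3 — applied couple M₀=5 kN·m at a=8/3 m (b=L-a=4/3):
  θ_3 = (R_Ax²/2 - M_Ax)/EI  [x≤a] with R_A=5/3, M_A=5/3 = ((5/3)·1²/2 - (5/3)·1)/5000 = -1/6000 rad
Load 4 — applied couple M₀=-3 kN·m at a=8/5 m (b=L-a=12/5):
  θ_4 = (R_Ax²/2 - M_Ax)/EI  [x≤a] with R_A=-27/25, M_A=-9/25 = ((-27/25)·1²/2 - (-9/25)·1)/5000 = -9/250000 rad
Superposition: θ = Σ θ_i = 541/750000 rad ≈ 0.000721 rad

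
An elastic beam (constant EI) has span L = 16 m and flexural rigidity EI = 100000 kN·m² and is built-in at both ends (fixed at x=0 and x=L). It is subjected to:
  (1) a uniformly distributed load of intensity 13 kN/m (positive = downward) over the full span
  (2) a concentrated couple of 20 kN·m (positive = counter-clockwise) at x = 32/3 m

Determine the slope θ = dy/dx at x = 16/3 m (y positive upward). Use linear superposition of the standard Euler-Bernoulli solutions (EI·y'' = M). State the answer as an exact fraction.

Load 1 — uniform load w=13 kN/m over full span:
  θ_1 = -wx(L-x)(L-2x)/(12EI) = -13·(16/3)·(16-(16/3))·(16-2·(16/3))/(12·100000) = -832/253125 rad
Load 2 — applied couple M₀=20 kN·m at a=32/3 m (b=L-a=16/3):
  θ_2 = (R_Ax²/2 - M_Ax)/EI  [x≤a] with R_A=5/3, M_A=20/3 = ((5/3)·(16/3)²/2 - (20/3)·(16/3))/100000 = -2/16875 rad
Superposition: θ = Σ θ_i = -862/253125 rad ≈ -0.003405 rad

θ(16/3) = -862/253125 rad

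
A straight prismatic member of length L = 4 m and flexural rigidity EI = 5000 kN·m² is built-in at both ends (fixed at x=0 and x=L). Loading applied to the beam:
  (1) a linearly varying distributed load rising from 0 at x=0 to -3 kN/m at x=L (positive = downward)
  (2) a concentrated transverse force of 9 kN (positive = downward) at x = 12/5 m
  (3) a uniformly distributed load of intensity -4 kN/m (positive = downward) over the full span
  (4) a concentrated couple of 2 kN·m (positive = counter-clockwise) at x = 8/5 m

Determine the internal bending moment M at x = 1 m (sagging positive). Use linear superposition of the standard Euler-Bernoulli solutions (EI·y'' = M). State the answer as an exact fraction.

M(1) = -1649/3000 kN·m

Load 1 — triangular load w₀=-3 kN/m (0→w₀ over full span):
  M_1 = 3w₀Lx/20 - w₀L²/30 - w₀x³/(6L) = 3·(-3)·4·1/20 - (-3)·4²/30 - (-3)·1³/(6·4) = -3/40 kN·m
Load 2 — point force P=9 kN at a=12/5 m (b=L-a=8/5):
  M_2 = Pb²(3a+b)x/L³ - Pab²/L²  [x≤a] = 9·(8/5)²·(3·(12/5)+(8/5))·1/4³ - 9·(12/5)·(8/5)²/4² = -36/125 kN·m
Load 3 — uniform load w=-4 kN/m over full span:
  M_3 = wLx/2 - wL²/12 - wx²/2 = (-4)·4·1/2 - (-4)·4²/12 - (-4)·1²/2 = -2/3 kN·m
Load 4 — applied couple M₀=2 kN·m at a=8/5 m (b=L-a=12/5):
  M_4 = R_Ax - M_A  [x≤a] with R_A=18/25, M_A=6/25 = (18/25)·1 - (6/25) = 12/25 kN·m
Superposition: M = Σ M_i = -1649/3000 kN·m ≈ -0.549667 kN·m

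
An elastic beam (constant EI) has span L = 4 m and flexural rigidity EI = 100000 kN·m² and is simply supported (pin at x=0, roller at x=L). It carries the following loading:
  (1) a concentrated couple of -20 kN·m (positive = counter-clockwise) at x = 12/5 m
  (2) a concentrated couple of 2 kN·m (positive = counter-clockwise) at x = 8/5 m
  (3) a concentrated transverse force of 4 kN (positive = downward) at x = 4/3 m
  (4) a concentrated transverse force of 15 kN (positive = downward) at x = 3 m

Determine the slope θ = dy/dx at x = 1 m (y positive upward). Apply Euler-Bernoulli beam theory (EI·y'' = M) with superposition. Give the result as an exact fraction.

Load 1 — applied couple M₀=-20 kN·m at a=12/5 m (b=L-a=8/5):
  θ_1 = (M₀x²/(2L)+C₁)/EI  [x≤a] with C₁=M₀(3b²-L²)/(6L)=104/15 = ((-20)·1²/(2·4)+(104/15))/100000 = 133/3000000 rad
Load 2 — applied couple M₀=2 kN·m at a=8/5 m (b=L-a=12/5):
  θ_2 = (M₀x²/(2L)+C₁)/EI  [x≤a] with C₁=M₀(3b²-L²)/(6L)=8/75 = (2·1²/(2·4)+(8/75))/100000 = 107/30000000 rad
Load 3 — point force P=4 kN at a=4/3 m (b=L-a=8/3):
  θ_3 = -Pb(L²-b²-3x²)/(6LEI)  [x≤a] = -4·(8/3)·(4²-(8/3)²-3·1²)/(6·4·100000) = -53/2025000 rad
Load 4 — point force P=15 kN at a=3 m (b=L-a=1):
  θ_4 = -Pb(L²-b²-3x²)/(6LEI)  [x≤a] = -15·1·(4²-1²-3·1²)/(6·4·100000) = -3/40000 rad
Superposition: θ = Σ θ_i = -43151/810000000 rad ≈ -0.000053 rad

θ(1) = -43151/810000000 rad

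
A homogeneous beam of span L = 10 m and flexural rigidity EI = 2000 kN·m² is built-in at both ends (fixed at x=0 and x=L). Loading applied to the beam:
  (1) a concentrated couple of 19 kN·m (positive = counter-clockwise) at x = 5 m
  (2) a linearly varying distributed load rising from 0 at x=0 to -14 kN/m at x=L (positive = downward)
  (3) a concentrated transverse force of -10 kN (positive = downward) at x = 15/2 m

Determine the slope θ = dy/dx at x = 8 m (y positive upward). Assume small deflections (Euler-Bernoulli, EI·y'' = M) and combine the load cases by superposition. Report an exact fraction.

Load 1 — applied couple M₀=19 kN·m at a=5 m (b=L-a=5):
  θ_1 = (R_Ax²/2 - M_Ax - M₀(x-a))/EI  [x>a] with R_A=57/20, M_A=19/4 = ((57/20)·8²/2 - (19/4)·8 - 19·(8-5))/2000 = -19/10000 rad
Load 2 — triangular load w₀=-14 kN/m (0→w₀ over full span):
  θ_2 = -w₀(2x(L-x)(L-2x)(x+2L)+x²(L-x)²)/(120LEI) = -(-14)·(2·8·(10-8)·(10-2·8)·(8+2·10)+8²·(10-8)²)/(120·10·2000) = -56/1875 rad
Load 3 — point force P=-10 kN at a=15/2 m (b=L-a=5/2):
  θ_3 = Pa²(L-x)(2bL-(3b+a)(L-x))/(2L³EI)  [x>a] = (-10)·(15/2)²·(10-8)·(2·(5/2)·10-(3·(5/2)+(15/2))·(10-8))/(2·10³·2000) = -9/1600 rad
Superposition: θ = Σ θ_i = -4487/120000 rad ≈ -0.037392 rad

θ(8) = -4487/120000 rad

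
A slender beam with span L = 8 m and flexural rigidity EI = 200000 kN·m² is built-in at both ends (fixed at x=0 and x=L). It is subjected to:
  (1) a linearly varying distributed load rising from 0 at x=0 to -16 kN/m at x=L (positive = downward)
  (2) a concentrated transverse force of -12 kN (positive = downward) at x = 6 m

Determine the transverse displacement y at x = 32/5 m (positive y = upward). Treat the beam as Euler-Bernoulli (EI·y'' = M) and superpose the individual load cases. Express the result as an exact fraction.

Load 1 — triangular load w₀=-16 kN/m (0→w₀ over full span):
  y_1 = -w₀x²(L-x)²(x+2L)/(120LEI) = -(-16)·(32/5)²·(8-(32/5))²·((32/5)+2·8)/(120·8·200000) = 28672/146484375 m
Load 2 — point force P=-12 kN at a=6 m (b=L-a=2):
  y_2 = -Pa²(L-x)²(3bL-(3b+a)(L-x))/(6L³EI)  [x>a] = -(-12)·6²·(8-(32/5))²·(3·2·8-(3·2+6)·(8-(32/5)))/(6·8³·200000) = 81/1562500 m
Superposition: y = Σ y_i = 145063/585937500 m ≈ 0.000248 m

y(32/5) = 145063/585937500 m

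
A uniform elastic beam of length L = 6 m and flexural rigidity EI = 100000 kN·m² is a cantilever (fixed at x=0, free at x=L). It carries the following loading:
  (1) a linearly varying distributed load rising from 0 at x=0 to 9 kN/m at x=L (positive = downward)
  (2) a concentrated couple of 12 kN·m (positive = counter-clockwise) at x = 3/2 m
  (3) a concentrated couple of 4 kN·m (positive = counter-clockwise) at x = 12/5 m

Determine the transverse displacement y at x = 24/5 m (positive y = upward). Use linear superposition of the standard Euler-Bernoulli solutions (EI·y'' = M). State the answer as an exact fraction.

Load 1 — triangular load w₀=9 kN/m (0→w₀ over full span):
  y_1 = (w₀Lx³/12-w₀L²x²/6-w₀x⁵/(120L))/EI = (9·6·(24/5)³/12-9·6²·(24/5)²/6-9·(24/5)⁵/(120·6))/100000 = -380052/48828125 m
Load 2 — applied couple M₀=12 kN·m at a=3/2 m (b=L-a=9/2):
  y_2 = M₀a(2x-a)/(2EI)  [x>a] = 12·(3/2)·(2·(24/5)-(3/2))/(2·100000) = 729/1000000 m
Load 3 — applied couple M₀=4 kN·m at a=12/5 m (b=L-a=18/5):
  y_3 = M₀a(2x-a)/(2EI)  [x>a] = 4·(12/5)·(2·(24/5)-(12/5))/(2·100000) = 27/78125 m
Superposition: y = Σ y_i = -20965203/3125000000 m ≈ -0.006709 m

y(24/5) = -20965203/3125000000 m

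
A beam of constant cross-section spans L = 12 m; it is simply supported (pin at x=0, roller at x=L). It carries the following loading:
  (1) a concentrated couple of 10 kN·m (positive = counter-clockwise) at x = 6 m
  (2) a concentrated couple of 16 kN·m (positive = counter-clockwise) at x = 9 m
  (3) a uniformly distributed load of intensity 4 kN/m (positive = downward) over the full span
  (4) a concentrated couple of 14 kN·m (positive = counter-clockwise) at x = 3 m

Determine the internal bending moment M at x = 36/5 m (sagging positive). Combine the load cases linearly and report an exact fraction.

M(36/5) = 1728/25 kN·m

Load 1 — applied couple M₀=10 kN·m at a=6 m (b=L-a=6):
  M_1 = M₀x/L - M₀  [x>a] = 10·(36/5)/12 - 10 = -4 kN·m
Load 2 — applied couple M₀=16 kN·m at a=9 m (b=L-a=3):
  M_2 = M₀x/L  [x≤a] = 16·(36/5)/12 = 48/5 kN·m
Load 3 — uniform load w=4 kN/m over full span:
  M_3 = wx(L-x)/2 = 4·(36/5)·(12-(36/5))/2 = 1728/25 kN·m
Load 4 — applied couple M₀=14 kN·m at a=3 m (b=L-a=9):
  M_4 = M₀x/L - M₀  [x>a] = 14·(36/5)/12 - 14 = -28/5 kN·m
Superposition: M = Σ M_i = 1728/25 kN·m ≈ 69.120000 kN·m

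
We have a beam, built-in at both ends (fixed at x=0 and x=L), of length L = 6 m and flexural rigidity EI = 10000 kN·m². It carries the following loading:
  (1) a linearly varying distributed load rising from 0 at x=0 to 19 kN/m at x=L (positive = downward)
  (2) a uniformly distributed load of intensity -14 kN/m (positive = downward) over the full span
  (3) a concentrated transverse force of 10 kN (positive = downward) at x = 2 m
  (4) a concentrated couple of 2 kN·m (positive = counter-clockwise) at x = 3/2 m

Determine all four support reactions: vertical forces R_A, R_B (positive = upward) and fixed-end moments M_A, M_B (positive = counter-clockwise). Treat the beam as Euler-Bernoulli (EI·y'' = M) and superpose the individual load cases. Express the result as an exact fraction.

R_A = -18487/1080 kN, M_A = -3847/360 kN·m, R_B = 127/1080 kN, M_B = 1433/360 kN·m

Load 1 — triangular load w₀=19 kN/m (0→w₀ over full span):
  R_A = 3w₀L/20 = 3·19·6/20 = 171/10 kN
  M_A = w₀L²/30 = 19·6²/30 = 114/5 kN·m
  R_B = 7w₀L/20 = 7·19·6/20 = 399/10 kN
  M_B = -w₀L²/20 = -19·6²/20 = -171/5 kN·m
Load 2 — uniform load w=-14 kN/m over full span:
  R_A = wL/2 = (-14)·6/2 = -42 kN
  M_A = wL²/12 = (-14)·6²/12 = -42 kN·m
  R_B = wL/2 = (-14)·6/2 = -42 kN
  M_B = -wL²/12 = -(-14)·6²/12 = 42 kN·m
Load 3 — point force P=10 kN at a=2 m (b=L-a=4):
  R_A = Pb²(3a+b)/L³ = 10·4²·(3·2+4)/6³ = 200/27 kN
  M_A = Pab²/L² = 10·2·4²/6² = 80/9 kN·m
  R_B = Pa²(a+3b)/L³ = 10·2²·(2+3·4)/6³ = 70/27 kN
  M_B = -Pa²b/L² = -10·2²·4/6² = -40/9 kN·m
Load 4 — applied couple M₀=2 kN·m at a=3/2 m (b=L-a=9/2):
  R_A = 6M₀ab/L³ = 6·2·(3/2)·(9/2)/6³ = 3/8 kN
  M_A = M₀b(2a-b)/L² = 2·(9/2)·(2·(3/2)-(9/2))/6² = -3/8 kN·m
  R_B = -6M₀ab/L³ = -6·2·(3/2)·(9/2)/6³ = -3/8 kN
  M_B = M₀a(2b-a)/L² = 2·(3/2)·(2·(9/2)-(3/2))/6² = 5/8 kN·m
Superposition: R_A = -18487/1080 kN, M_A = -3847/360 kN·m, R_B = 127/1080 kN, M_B = 1433/360 kN·m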